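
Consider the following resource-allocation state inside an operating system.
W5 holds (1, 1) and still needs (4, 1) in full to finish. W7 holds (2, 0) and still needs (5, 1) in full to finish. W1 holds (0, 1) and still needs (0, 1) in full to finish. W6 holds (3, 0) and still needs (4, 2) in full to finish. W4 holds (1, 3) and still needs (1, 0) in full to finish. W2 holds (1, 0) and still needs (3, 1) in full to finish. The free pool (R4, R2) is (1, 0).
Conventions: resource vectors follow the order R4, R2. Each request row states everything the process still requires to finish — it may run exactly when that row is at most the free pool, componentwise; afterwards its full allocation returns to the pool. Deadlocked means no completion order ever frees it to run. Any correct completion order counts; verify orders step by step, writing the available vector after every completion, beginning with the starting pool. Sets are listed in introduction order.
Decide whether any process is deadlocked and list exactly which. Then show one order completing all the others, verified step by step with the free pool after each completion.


The deadlocked set is W5, W7, W6 and W2.
Key observation: W4, W1 can finish, but then (2, 4) is all there is, and the blocked group's R4 demands exceed it.
The rest can finish in the order W4, W1. Check, step by step:
  pool = (1, 0)
  W4: need (1, 0) fits (1, 0); releases (1, 3), pool now (2, 3)
  W1: need (0, 1) fits (2, 3); releases (0, 1), pool now (2, 4)
The blocked processes can never fit:
  W5 still needs (4, 1) but only (2, 4) is free — short on R4
  W7 still needs (5, 1) but only (2, 4) is free — short on R4
  W6 still needs (4, 2) but only (2, 4) is free — short on R4
  W2 still needs (3, 1) but only (2, 4) is free — short on R4


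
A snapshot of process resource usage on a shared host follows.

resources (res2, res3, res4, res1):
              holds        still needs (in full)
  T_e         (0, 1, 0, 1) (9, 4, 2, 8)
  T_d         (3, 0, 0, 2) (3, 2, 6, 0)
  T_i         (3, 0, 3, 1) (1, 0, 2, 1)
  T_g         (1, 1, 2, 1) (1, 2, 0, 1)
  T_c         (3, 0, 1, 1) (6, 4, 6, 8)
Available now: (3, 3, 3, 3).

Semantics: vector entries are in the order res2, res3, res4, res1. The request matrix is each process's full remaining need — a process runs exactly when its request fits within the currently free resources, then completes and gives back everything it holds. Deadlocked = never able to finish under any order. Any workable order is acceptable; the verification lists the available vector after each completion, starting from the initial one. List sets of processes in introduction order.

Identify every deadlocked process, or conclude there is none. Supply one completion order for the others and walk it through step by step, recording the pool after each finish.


Deadlocked: T_e and T_c.
Key observation: no order helps: past T_i, T_d, T_g, the free pool tops out at (10, 4, 8, 7), below what each blocked process needs in res1.
The rest can finish in the order T_i, T_d, T_g. Step-by-step check:
  pool = (3, 3, 3, 3)
  run T_i (needs (1, 0, 2, 1), free (3, 3, 3, 3)); after release of (3, 0, 3, 1) the pool is (6, 3, 6, 4)
  run T_d (needs (3, 2, 6, 0), free (6, 3, 6, 4)); after release of (3, 0, 0, 2) the pool is (9, 3, 6, 6)
  run T_g (needs (1, 2, 0, 1), free (9, 3, 6, 6)); after release of (1, 1, 2, 1) the pool is (10, 4, 8, 7)
The blocked processes can never fit:
  blocked: T_e wants (9, 4, 2, 8), pool (10, 4, 8, 7) — not enough res1
  blocked: T_c wants (6, 4, 6, 8), pool (10, 4, 8, 7) — not enough res1


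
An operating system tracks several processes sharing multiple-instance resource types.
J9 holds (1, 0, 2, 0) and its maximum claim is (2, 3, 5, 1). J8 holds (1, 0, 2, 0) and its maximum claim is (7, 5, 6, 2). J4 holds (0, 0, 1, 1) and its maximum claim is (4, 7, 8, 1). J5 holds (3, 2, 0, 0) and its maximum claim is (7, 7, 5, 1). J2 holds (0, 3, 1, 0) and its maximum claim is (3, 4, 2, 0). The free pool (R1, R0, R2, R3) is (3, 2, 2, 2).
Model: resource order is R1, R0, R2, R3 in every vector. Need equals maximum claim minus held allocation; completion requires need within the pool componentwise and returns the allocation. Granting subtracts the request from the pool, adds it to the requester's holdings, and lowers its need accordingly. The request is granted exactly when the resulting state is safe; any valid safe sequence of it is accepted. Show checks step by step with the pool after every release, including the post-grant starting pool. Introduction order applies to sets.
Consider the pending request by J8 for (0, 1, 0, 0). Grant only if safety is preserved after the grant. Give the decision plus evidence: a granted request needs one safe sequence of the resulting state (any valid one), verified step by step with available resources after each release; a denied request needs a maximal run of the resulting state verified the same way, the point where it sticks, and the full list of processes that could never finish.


DENY. Granting would leave the state unsafe.
Key observation: after J2, J9 the pool peaks at (4, 4, 5, 2), and each blocked process is short somewhere: J8 on R1; J4 on R0, R2; J5 on R0.
On the post-grant state, J2, J9 is a maximal run — nothing extends it. Check, step by step:
  pool = (3, 1, 2, 2)
  J2: need (3, 1, 1, 0) fits (3, 1, 2, 2); releases (0, 3, 1, 0), pool now (3, 4, 3, 2)
  J9: need (1, 3, 3, 1) fits (3, 4, 3, 2); releases (1, 0, 2, 0), pool now (4, 4, 5, 2)
  blocked: J8 wants (6, 4, 4, 2), pool (4, 4, 5, 2) — not enough R1
  blocked: J4 wants (4, 7, 7, 0), pool (4, 4, 5, 2) — not enough R0 and R2
  blocked: J5 wants (4, 5, 5, 1), pool (4, 4, 5, 2) — not enough R0
Had the request been granted, J8, J4 and J5 could never finish.


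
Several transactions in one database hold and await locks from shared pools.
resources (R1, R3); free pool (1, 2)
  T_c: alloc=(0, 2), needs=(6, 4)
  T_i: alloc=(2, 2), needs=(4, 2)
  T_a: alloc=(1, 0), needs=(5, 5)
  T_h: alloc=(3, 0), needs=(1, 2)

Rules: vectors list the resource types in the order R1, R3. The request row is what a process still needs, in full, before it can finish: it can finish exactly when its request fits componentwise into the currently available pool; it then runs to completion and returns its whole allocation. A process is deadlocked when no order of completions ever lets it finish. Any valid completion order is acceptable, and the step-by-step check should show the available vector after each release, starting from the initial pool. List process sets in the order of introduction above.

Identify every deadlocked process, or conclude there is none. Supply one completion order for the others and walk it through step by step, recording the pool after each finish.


No process is deadlocked.
Key observation: T_h can run right away; the returned allocation unlocks the remaining processes in turn.
One completion order for the rest: T_h, T_i, T_c, T_a. Step-by-step check:
  pool = (1, 2)
  T_h needs (1, 2) <= (1, 2) -> finishes; pool += (3, 0) = (4, 2)
  T_i needs (4, 2) <= (4, 2) -> finishes; pool += (2, 2) = (6, 4)
  T_c needs (6, 4) <= (6, 4) -> finishes; pool += (0, 2) = (6, 6)
  T_a needs (5, 5) <= (6, 6) -> finishes; pool += (1, 0) = (7, 6)


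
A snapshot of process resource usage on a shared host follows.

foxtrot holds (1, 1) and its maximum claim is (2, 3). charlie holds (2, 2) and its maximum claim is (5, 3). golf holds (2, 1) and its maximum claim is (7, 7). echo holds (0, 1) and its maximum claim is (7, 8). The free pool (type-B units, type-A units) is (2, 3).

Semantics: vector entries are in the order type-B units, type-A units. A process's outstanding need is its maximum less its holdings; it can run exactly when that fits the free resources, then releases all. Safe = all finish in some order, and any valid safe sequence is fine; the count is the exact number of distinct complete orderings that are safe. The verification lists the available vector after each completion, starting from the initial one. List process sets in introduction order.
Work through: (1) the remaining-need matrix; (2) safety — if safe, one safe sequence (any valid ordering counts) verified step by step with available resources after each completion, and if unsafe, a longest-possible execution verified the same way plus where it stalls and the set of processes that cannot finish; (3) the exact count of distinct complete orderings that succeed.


(1) Remaining need (order type-B units, type-A units):
  foxtrot: (1, 2)
  charlie: (3, 1)
  golf: (5, 6)
  echo: (7, 7)
(2) SAFE — a valid safe sequence is foxtrot, charlie, golf, echo.
Key observation: reading the order forward, charlie is the first process whose need (3, 1) meets the free pool (3, 4) exactly on a resource it requests.
Check, step by step:
  pool = (2, 3)
  run foxtrot (needs (1, 2), free (2, 3)); after release of (1, 1) the pool is (3, 4)
  run charlie (needs (3, 1), free (3, 4)); after release of (2, 2) the pool is (5, 6)
  run golf (needs (5, 6), free (5, 6)); after release of (2, 1) the pool is (7, 7)
  run echo (needs (7, 7), free (7, 7)); after release of (0, 1) the pool is (7, 8)
(3) Precisely 1 of the possible complete orderings is a safe sequence.


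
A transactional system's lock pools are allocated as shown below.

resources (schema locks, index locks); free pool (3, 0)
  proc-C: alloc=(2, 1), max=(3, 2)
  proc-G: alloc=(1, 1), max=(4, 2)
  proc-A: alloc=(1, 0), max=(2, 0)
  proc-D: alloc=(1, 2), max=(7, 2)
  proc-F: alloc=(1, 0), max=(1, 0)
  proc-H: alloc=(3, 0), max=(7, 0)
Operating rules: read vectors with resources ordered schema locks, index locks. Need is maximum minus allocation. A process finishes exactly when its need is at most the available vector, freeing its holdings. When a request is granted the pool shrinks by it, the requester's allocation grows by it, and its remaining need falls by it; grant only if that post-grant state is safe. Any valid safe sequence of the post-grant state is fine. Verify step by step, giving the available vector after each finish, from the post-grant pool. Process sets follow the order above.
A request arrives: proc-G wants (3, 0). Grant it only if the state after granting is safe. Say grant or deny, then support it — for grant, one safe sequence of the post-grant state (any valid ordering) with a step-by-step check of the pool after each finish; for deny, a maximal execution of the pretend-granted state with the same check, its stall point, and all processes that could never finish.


DENY: after the grant no complete ordering would exist.
Key observation: after proc-F, proc-A the pool peaks at (2, 0), and each blocked process is short somewhere: proc-C on index locks; proc-G on index locks; proc-D on schema locks; proc-H on schema locks.
Pretend the grant happened; the run proc-F, proc-A goes as far as possible. Verifying each step:
  pool = (0, 0)
  run proc-F (needs (0, 0), free (0, 0)); after release of (1, 0) the pool is (1, 0)
  run proc-A (needs (1, 0), free (1, 0)); after release of (1, 0) the pool is (2, 0)
  proc-C still needs (1, 1) but only (2, 0) is free — short on index locks
  proc-G still needs (0, 1) but only (2, 0) is free — short on index locks
  proc-D still needs (6, 0) but only (2, 0) is free — short on schema locks
  proc-H still needs (4, 0) but only (2, 0) is free — short on schema locks
Processes that could never finish after the grant: proc-C, proc-G, proc-D and proc-H.


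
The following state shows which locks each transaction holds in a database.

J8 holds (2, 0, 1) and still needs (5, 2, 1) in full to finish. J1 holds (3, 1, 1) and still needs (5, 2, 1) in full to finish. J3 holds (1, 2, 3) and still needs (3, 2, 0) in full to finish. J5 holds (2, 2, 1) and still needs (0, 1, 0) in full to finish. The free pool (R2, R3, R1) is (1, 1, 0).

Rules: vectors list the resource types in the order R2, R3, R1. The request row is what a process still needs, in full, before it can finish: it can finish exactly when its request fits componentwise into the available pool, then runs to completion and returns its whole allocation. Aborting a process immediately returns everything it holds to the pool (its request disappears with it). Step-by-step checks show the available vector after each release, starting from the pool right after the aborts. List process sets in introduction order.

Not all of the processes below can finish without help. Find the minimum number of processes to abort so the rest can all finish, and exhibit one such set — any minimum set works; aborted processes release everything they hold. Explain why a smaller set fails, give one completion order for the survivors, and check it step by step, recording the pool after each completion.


Minimum abort set: J1.
Key observation: J8 had no path to completion before; after the abort of J1 ((3, 1, 1) returned), step 3 is where it fits.
Minimality: the empty abort set fails — the state is deadlocked as it stands.
Survivors finish in the order: J3, J5, J8. Walking it through (pool after the aborts first):
  pool = (4, 2, 1)
  J3: need (3, 2, 0) fits (4, 2, 1); releases (1, 2, 3), pool now (5, 4, 4)
  J5: need (0, 1, 0) fits (5, 4, 4); releases (2, 2, 1), pool now (7, 6, 5)
  J8: need (5, 2, 1) fits (7, 6, 5); releases (2, 0, 1), pool now (9, 6, 6)


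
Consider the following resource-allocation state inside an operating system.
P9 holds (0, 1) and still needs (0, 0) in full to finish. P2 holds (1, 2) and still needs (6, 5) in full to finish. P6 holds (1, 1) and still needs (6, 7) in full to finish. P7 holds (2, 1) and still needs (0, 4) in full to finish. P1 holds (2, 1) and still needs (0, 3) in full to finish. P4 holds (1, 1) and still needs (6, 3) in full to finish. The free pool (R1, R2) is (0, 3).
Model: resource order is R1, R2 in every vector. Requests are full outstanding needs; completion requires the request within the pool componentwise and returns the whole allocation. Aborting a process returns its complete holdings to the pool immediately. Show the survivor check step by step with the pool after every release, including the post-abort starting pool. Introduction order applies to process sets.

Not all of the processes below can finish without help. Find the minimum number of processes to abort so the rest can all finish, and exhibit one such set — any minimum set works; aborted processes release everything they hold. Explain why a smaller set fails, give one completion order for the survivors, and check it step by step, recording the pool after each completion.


Minimum abort set: P6 and P4.
Key observation: no ordering could ever have run P2 before the abort of P6 and P4; with (2, 2) back in the pool it fits at step 4.
Why nothing smaller works — every single abort fails: P9 alone leaves P2 blocked (short on R1); P2 alone leaves P6 blocked (short on R1); P6 alone leaves P2 blocked (short on R1); P7 alone leaves P2 blocked (short on R1); P1 alone leaves P2 blocked (short on R1); P4 alone leaves P2 blocked (short on R1).
Survivors finish in the order: P7, P9, P1, P2. Check, step by step (pool after the aborts first):
  pool = (2, 5)
  P7 needs (0, 4) <= (2, 5) -> finishes; pool += (2, 1) = (4, 6)
  P9 needs (0, 0) <= (4, 6) -> finishes; pool += (0, 1) = (4, 7)
  P1 needs (0, 3) <= (4, 7) -> finishes; pool += (2, 1) = (6, 8)
  P2 needs (6, 5) <= (6, 8) -> finishes; pool += (1, 2) = (7, 10)


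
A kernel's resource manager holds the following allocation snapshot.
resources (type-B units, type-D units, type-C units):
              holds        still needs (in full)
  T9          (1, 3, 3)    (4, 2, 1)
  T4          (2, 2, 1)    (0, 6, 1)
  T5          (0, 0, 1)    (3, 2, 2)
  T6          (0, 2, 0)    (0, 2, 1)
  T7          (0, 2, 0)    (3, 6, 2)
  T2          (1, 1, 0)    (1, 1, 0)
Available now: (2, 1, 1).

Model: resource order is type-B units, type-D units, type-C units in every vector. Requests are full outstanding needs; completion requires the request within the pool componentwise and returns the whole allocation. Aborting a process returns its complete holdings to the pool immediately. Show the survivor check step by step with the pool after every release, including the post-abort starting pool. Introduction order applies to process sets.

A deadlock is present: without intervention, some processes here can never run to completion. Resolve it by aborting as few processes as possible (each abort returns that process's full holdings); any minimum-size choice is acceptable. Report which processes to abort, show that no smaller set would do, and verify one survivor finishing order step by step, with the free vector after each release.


The answer: abort T9.
Key observation: aborting T9 returns (1, 3, 3), and T7 — hopeless before — runs at step 3 with the returned capacity in the pool.
Minimality: the empty abort set fails — the state is deadlocked as it stands.
Survivors finish in the order: T2, T6, T7, T4, T5. Step-by-step check (pool after the aborts first):
  pool = (3, 4, 4)
  run T2 (needs (1, 1, 0), free (3, 4, 4)); after release of (1, 1, 0) the pool is (4, 5, 4)
  run T6 (needs (0, 2, 1), free (4, 5, 4)); after release of (0, 2, 0) the pool is (4, 7, 4)
  run T7 (needs (3, 6, 2), free (4, 7, 4)); after release of (0, 2, 0) the pool is (4, 9, 4)
  run T4 (needs (0, 6, 1), free (4, 9, 4)); after release of (2, 2, 1) the pool is (6, 11, 5)
  run T5 (needs (3, 2, 2), free (6, 11, 5)); after release of (0, 0, 1) the pool is (6, 11, 6)


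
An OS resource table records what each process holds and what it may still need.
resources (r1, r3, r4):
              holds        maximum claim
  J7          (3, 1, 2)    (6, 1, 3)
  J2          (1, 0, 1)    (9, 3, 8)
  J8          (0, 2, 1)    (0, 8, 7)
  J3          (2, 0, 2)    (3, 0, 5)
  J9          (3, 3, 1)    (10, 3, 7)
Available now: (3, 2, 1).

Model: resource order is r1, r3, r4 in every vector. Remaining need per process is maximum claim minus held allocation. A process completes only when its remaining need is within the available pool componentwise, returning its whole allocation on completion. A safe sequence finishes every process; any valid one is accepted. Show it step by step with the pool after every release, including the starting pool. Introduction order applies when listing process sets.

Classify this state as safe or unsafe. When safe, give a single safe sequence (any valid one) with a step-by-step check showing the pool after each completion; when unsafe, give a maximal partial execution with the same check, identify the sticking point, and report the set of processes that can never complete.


UNSAFE — no complete ordering exists.
Key observation: J7, J3 can finish, but then (8, 3, 5) is all there is, and the blocked group's r4 demands exceed it.
Going as far as possible: J7, J3; after that, nothing fits. Walking it through:
  pool = (3, 2, 1)
  J7: need (3, 0, 1) fits (3, 2, 1); releases (3, 1, 2), pool now (6, 3, 3)
  J3: need (1, 0, 3) fits (6, 3, 3); releases (2, 0, 2), pool now (8, 3, 5)
  blocked: J2 wants (8, 3, 7), pool (8, 3, 5) — not enough r4
  blocked: J8 wants (0, 6, 6), pool (8, 3, 5) — not enough r3 and r4
  blocked: J9 wants (7, 0, 6), pool (8, 3, 5) — not enough r4
Processes that can never finish: J2, J8 and J9.


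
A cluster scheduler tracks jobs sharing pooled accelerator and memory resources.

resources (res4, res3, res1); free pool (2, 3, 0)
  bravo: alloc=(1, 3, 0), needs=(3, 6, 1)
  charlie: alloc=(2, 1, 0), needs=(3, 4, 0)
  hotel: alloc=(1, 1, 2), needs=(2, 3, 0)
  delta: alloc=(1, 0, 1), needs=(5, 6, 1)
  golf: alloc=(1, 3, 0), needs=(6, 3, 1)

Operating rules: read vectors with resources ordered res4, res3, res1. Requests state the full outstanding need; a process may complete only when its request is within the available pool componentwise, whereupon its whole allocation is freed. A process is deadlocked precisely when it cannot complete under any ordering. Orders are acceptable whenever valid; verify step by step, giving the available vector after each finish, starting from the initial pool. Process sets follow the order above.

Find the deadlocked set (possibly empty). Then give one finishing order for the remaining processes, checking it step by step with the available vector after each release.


The deadlocked set is bravo, delta and golf.
Key observation: after hotel, charlie the pool peaks at (5, 5, 2), and each blocked process is short somewhere: bravo on res3; delta on res3; golf on res4.
One completion order for the rest: hotel, charlie. Verifying each step:
  pool = (2, 3, 0)
  run hotel (needs (2, 3, 0), free (2, 3, 0)); after release of (1, 1, 2) the pool is (3, 4, 2)
  run charlie (needs (3, 4, 0), free (3, 4, 2)); after release of (2, 1, 0) the pool is (5, 5, 2)
The stuck group stays short no matter what:
  bravo cannot run: need (3, 6, 1) vs free (5, 5, 2) (insufficient res3)
  delta cannot run: need (5, 6, 1) vs free (5, 5, 2) (insufficient res3)
  golf cannot run: need (6, 3, 1) vs free (5, 5, 2) (insufficient res4)


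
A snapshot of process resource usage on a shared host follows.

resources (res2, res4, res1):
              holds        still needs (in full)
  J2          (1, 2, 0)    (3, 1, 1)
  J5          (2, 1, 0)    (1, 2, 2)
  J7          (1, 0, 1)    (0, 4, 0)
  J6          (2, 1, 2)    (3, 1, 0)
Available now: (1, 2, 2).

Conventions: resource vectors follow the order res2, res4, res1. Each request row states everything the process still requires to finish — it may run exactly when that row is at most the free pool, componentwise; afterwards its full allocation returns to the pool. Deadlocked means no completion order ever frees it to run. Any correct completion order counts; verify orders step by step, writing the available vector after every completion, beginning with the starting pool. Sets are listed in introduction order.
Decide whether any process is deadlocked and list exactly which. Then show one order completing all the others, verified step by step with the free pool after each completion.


The deadlocked set is empty.
Key observation: J5 fits the free pool immediately, and its release cascades until everyone finishes.
A valid finishing order for the others: J5, J2, J7, J6. Check, step by step:
  pool = (1, 2, 2)
  J5 needs (1, 2, 2) <= (1, 2, 2) -> finishes; pool += (2, 1, 0) = (3, 3, 2)
  J2 needs (3, 1, 1) <= (3, 3, 2) -> finishes; pool += (1, 2, 0) = (4, 5, 2)
  J7 needs (0, 4, 0) <= (4, 5, 2) -> finishes; pool += (1, 0, 1) = (5, 5, 3)
  J6 needs (3, 1, 0) <= (5, 5, 3) -> finishes; pool += (2, 1, 2) = (7, 6, 5)


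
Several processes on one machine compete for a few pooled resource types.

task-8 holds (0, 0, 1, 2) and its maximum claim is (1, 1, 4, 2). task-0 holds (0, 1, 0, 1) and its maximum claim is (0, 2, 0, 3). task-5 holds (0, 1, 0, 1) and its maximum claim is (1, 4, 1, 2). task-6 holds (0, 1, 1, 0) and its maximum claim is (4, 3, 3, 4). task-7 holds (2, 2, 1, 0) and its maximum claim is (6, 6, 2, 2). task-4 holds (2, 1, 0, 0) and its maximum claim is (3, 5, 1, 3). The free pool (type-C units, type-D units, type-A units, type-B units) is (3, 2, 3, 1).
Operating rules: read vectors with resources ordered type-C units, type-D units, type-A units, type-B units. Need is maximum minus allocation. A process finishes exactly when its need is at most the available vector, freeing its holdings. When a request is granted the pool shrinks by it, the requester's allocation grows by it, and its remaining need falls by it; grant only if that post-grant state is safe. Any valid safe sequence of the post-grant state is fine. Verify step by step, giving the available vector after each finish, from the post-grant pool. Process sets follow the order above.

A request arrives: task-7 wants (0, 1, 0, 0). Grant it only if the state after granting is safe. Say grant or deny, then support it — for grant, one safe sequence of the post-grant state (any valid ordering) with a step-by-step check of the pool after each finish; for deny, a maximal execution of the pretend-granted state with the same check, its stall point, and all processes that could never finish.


DENY — the pretend-granted state is unsafe.
Key observation: after task-8, task-0 the pool peaks at (3, 2, 4, 4), and each blocked process is short somewhere: task-5 on type-D units; task-6 on type-C units; task-7 on type-C units, type-D units; task-4 on type-D units.
Pretend the grant happened; the run task-8, task-0 goes as far as possible. Check, step by step:
  pool = (3, 1, 3, 1)
  task-8: need (1, 1, 3, 0) fits (3, 1, 3, 1); releases (0, 0, 1, 2), pool now (3, 1, 4, 3)
  task-0: need (0, 1, 0, 2) fits (3, 1, 4, 3); releases (0, 1, 0, 1), pool now (3, 2, 4, 4)
  task-5 still needs (1, 3, 1, 1) but only (3, 2, 4, 4) is free — short on type-D units
  task-6 still needs (4, 2, 2, 4) but only (3, 2, 4, 4) is free — short on type-C units
  task-7 still needs (4, 3, 1, 2) but only (3, 2, 4, 4) is free — short on type-C units and type-D units
  task-4 still needs (1, 4, 1, 3) but only (3, 2, 4, 4) is free — short on type-D units
Processes that could never finish after the grant: task-5, task-6, task-7 and task-4.


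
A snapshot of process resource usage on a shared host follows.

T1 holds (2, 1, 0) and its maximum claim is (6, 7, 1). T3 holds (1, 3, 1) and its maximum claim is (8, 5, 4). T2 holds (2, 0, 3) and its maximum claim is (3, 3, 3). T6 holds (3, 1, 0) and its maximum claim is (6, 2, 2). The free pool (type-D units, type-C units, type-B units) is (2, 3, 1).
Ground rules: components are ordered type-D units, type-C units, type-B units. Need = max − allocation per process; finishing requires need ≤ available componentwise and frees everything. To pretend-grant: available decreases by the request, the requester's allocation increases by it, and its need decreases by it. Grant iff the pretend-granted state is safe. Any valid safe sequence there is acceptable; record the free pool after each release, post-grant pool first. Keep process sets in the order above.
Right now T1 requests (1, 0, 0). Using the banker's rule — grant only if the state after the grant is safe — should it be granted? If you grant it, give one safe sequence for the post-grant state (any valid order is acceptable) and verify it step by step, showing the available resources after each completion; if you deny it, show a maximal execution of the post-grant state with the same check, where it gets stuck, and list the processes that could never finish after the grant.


DENY: after the grant no complete ordering would exist.
Key observation: after T2, T6 the pool peaks at (6, 4, 4), and each blocked process is short somewhere: T1 on type-C units; T3 on type-D units.
Pretend the grant happened; the run T2, T6 goes as far as possible. Verifying each step:
  pool = (1, 3, 1)
  T2: need (1, 3, 0) fits (1, 3, 1); releases (2, 0, 3), pool now (3, 3, 4)
  T6: need (3, 1, 2) fits (3, 3, 4); releases (3, 1, 0), pool now (6, 4, 4)
  blocked: T1 wants (3, 6, 1), pool (6, 4, 4) — not enough type-C units
  blocked: T3 wants (7, 2, 3), pool (6, 4, 4) — not enough type-D units
Processes that could never finish after the grant: T1 and T3.


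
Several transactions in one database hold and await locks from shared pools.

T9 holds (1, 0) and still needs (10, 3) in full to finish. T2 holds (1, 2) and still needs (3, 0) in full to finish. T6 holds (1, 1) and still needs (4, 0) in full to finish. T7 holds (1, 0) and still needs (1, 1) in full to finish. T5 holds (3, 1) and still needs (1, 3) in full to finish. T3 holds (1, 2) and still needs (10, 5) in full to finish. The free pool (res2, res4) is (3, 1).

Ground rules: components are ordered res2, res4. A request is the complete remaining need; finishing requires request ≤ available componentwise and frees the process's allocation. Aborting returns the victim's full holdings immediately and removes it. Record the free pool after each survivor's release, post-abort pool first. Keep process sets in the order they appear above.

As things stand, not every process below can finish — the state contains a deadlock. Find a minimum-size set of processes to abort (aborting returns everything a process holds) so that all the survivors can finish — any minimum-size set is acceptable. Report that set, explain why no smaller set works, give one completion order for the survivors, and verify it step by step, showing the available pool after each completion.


The answer: abort T9.
Key observation: no ordering could ever have run T3 before the abort of T9; with (1, 0) back in the pool it fits at step 5.
Why nothing smaller works: aborting no one leaves the state deadlocked as given.
One survivor order: T2, T5, T6, T7, T3. Walking it through (post-abort pool first):
  pool = (4, 1)
  run T2 (needs (3, 0), free (4, 1)); after release of (1, 2) the pool is (5, 3)
  run T5 (needs (1, 3), free (5, 3)); after release of (3, 1) the pool is (8, 4)
  run T6 (needs (4, 0), free (8, 4)); after release of (1, 1) the pool is (9, 5)
  run T7 (needs (1, 1), free (9, 5)); after release of (1, 0) the pool is (10, 5)
  run T3 (needs (10, 5), free (10, 5)); after release of (1, 2) the pool is (11, 7)


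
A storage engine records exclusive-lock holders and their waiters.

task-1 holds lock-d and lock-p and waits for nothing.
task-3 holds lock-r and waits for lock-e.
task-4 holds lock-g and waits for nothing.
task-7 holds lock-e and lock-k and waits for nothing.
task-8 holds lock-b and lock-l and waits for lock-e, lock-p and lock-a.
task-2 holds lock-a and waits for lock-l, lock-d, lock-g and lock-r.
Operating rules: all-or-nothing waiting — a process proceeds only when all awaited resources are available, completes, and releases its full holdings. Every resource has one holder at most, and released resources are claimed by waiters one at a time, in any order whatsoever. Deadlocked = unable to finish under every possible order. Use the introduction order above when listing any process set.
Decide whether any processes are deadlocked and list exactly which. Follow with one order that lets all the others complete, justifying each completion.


Deadlocked: task-8 and task-2.
Key observation: nobody on the ring task-8 -> task-2 -> task-8 can start until another member finishes, which never happens; no other process is dragged down with it.
One completion order for the rest: task-7, task-3, task-4, task-1.
Verifying each step:
  task-7: no waits; runs immediately, freeing lock-e and lock-k
  run task-3 (all its waits — lock-e — are resolved); releases lock-r
  task-4: no waits; runs immediately, freeing lock-g
  task-1: no waits; runs immediately, freeing lock-d and lock-p


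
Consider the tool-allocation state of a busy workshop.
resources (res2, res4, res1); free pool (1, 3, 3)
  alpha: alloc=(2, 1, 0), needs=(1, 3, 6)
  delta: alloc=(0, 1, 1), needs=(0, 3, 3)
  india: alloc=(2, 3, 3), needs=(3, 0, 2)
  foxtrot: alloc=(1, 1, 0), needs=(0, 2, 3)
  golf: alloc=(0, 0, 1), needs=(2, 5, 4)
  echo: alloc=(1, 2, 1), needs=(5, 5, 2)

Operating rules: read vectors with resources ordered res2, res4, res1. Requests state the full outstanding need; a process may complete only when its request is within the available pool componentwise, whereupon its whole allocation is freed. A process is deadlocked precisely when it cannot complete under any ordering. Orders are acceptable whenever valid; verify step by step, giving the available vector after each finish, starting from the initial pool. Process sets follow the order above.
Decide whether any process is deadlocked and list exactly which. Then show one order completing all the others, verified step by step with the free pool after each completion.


Deadlocked set: alpha, india and echo.
Key observation: after delta, foxtrot, golf the pool peaks at (2, 5, 5), and each blocked process is short somewhere: alpha on res1; india on res2; echo on res2.
A valid finishing order for the others: delta, foxtrot, golf. Check, step by step:
  pool = (1, 3, 3)
  delta: need (0, 3, 3) fits (1, 3, 3); releases (0, 1, 1), pool now (1, 4, 4)
  foxtrot: need (0, 2, 3) fits (1, 4, 4); releases (1, 1, 0), pool now (2, 5, 4)
  golf: need (2, 5, 4) fits (2, 5, 4); releases (0, 0, 1), pool now (2, 5, 5)
None of the blocked processes ever fits:
  blocked: alpha wants (1, 3, 6), pool (2, 5, 5) — not enough res1
  blocked: india wants (3, 0, 2), pool (2, 5, 5) — not enough res2
  blocked: echo wants (5, 5, 2), pool (2, 5, 5) — not enough res2


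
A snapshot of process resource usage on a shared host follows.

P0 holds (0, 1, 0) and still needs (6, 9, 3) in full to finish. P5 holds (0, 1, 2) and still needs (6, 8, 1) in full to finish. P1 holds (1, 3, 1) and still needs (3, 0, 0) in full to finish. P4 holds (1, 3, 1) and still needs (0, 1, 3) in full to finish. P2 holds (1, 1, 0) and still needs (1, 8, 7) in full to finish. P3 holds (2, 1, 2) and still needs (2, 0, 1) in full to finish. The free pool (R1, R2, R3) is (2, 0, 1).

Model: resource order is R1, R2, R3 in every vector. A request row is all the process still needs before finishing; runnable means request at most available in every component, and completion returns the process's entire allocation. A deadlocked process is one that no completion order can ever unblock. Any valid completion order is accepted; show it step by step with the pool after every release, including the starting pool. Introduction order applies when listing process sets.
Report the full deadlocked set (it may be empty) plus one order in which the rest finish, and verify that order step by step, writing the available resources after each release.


The deadlocked set is P0, P5 and P2.
Key observation: the pool after P3, P4, P1 is (6, 7, 5); every surviving request exceeds it in R2, so progress ends there.
The rest can finish in the order P3, P4, P1. Walking it through:
  pool = (2, 0, 1)
  P3: need (2, 0, 1) fits (2, 0, 1); releases (2, 1, 2), pool now (4, 1, 3)
  P4: need (0, 1, 3) fits (4, 1, 3); releases (1, 3, 1), pool now (5, 4, 4)
  P1: need (3, 0, 0) fits (5, 4, 4); releases (1, 3, 1), pool now (6, 7, 5)
The blocked processes can never fit:
  P0 cannot run: need (6, 9, 3) vs free (6, 7, 5) (insufficient R2)
  P5 cannot run: need (6, 8, 1) vs free (6, 7, 5) (insufficient R2)
  P2 cannot run: need (1, 8, 7) vs free (6, 7, 5) (insufficient R2 and R3)


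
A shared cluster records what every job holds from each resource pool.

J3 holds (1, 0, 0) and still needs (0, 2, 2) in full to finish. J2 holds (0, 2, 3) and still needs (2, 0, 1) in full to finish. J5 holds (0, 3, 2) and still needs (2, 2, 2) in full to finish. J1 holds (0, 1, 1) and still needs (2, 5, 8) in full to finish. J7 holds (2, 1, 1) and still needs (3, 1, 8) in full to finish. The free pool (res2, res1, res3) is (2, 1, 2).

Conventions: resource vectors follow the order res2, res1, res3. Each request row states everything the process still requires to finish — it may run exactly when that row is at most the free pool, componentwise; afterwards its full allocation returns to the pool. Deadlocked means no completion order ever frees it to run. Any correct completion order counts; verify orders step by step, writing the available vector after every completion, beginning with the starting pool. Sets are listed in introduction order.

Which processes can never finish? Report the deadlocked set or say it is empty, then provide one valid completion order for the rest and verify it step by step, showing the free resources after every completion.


The deadlocked set is J1 and J7.
Key observation: even finishing J2, J3, J5 leaves just (3, 6, 7) free — too little res3 for any of the remaining processes.
A valid finishing order for the others: J2, J3, J5. Verifying each step:
  pool = (2, 1, 2)
  J2: need (2, 0, 1) fits (2, 1, 2); releases (0, 2, 3), pool now (2, 3, 5)
  J3: need (0, 2, 2) fits (2, 3, 5); releases (1, 0, 0), pool now (3, 3, 5)
  J5: need (2, 2, 2) fits (3, 3, 5); releases (0, 3, 2), pool now (3, 6, 7)
The blocked processes can never fit:
  J1 still needs (2, 5, 8) but only (3, 6, 7) is free — short on res3
  J7 still needs (3, 1, 8) but only (3, 6, 7) is free — short on res3


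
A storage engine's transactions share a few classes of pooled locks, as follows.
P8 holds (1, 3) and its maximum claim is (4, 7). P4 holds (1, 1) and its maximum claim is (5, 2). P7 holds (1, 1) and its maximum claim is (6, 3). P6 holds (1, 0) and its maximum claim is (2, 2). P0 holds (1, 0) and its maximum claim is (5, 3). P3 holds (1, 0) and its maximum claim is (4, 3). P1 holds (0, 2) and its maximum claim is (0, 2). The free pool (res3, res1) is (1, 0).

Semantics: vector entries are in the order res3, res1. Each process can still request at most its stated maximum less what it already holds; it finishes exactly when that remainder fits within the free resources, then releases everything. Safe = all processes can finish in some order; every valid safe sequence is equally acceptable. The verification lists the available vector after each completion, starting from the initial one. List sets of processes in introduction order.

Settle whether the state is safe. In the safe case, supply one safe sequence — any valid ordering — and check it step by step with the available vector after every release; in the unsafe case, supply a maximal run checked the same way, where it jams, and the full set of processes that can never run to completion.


The state is UNSAFE.
Key observation: the wall is res3: completing P1, P6 brings the pool only to (2, 2), and all the rest need more.
Going as far as possible: P1, P6; after that, nothing fits. Step-by-step check:
  pool = (1, 0)
  P1: need (0, 0) fits (1, 0); releases (0, 2), pool now (1, 2)
  P6: need (1, 2) fits (1, 2); releases (1, 0), pool now (2, 2)
  P8 cannot run: need (3, 4) vs free (2, 2) (insufficient res3 and res1)
  P4 cannot run: need (4, 1) vs free (2, 2) (insufficient res3)
  P7 cannot run: need (5, 2) vs free (2, 2) (insufficient res3)
  P0 cannot run: need (4, 3) vs free (2, 2) (insufficient res3 and res1)
  P3 cannot run: need (3, 3) vs free (2, 2) (insufficient res3 and res1)
Processes that can never finish: P8, P4, P7, P0 and P3.


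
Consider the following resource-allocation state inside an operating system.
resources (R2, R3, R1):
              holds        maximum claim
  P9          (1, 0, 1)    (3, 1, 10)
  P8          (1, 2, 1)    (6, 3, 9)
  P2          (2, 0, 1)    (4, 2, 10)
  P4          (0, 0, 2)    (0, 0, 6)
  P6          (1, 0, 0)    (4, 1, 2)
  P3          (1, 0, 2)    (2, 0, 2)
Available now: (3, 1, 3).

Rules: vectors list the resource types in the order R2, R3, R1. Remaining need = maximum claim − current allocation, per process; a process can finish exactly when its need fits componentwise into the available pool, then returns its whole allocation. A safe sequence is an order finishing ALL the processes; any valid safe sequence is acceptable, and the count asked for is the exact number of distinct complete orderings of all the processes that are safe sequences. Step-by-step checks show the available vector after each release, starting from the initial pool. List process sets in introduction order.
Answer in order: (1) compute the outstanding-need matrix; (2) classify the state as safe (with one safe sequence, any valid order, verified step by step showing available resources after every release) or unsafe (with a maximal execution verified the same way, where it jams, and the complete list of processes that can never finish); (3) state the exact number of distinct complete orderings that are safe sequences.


(1) Remaining need (order R2, R3, R1):
  P9: (2, 1, 9)
  P8: (5, 1, 8)
  P2: (2, 2, 9)
  P4: (0, 0, 4)
  P6: (3, 1, 2)
  P3: (1, 0, 0)
(2) UNSAFE — no complete ordering exists.
Key observation: after P3, P4, P6 complete, (5, 1, 7) is the best the pool ever gets, yet each leftover process wants more R1.
A maximal execution: P3, P4, P6 — then nothing else fits. Walking it through:
  pool = (3, 1, 3)
  run P3 (needs (1, 0, 0), free (3, 1, 3)); after release of (1, 0, 2) the pool is (4, 1, 5)
  run P4 (needs (0, 0, 4), free (4, 1, 5)); after release of (0, 0, 2) the pool is (4, 1, 7)
  run P6 (needs (3, 1, 2), free (4, 1, 7)); after release of (1, 0, 0) the pool is (5, 1, 7)
  blocked: P9 wants (2, 1, 9), pool (5, 1, 7) — not enough R1
  blocked: P8 wants (5, 1, 8), pool (5, 1, 7) — not enough R1
  blocked: P2 wants (2, 2, 9), pool (5, 1, 7) — not enough R3 and R1
Permanently blocked: P9, P8 and P2.
(3) Precisely 0 of the possible complete orderings are safe sequences.
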